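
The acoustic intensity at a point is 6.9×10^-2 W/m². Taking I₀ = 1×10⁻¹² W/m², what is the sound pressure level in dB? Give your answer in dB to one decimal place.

108.4 dB

L = 10·log₁₀(I/I₀) = 10·log₁₀(6.9×10^-2/10⁻¹²) = 10·log₁₀(6.9×10^10).
L = 10·(0.8388 + 10) = 108.39 dB.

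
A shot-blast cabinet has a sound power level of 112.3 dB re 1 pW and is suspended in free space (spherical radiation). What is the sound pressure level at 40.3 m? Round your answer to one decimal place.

L_p = L_w − 10·log₁₀(4π·r²) with r = 40.3 m.
4π·r² = 2.041e+04 m², 10·log₁₀ of that is 43.098 dB.
L_p = 112.3 − 43.098 = 69.20 dB.

69.2 dB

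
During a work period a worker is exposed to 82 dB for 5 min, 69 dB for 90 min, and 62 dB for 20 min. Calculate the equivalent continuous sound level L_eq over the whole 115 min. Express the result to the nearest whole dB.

L_eq = 10·log₁₀[(1/T)·Σ tᵢ·10^(Lᵢ/10)] with T = 115 min.
Σ tᵢ·10^(Lᵢ/10) = 5·10^(82/10) + 90·10^(69/10) + 20·10^(62/10) = 1.539e+09.
L_eq = 10·log₁₀(1.539e+09/115) = 71.27 dB.

71 dB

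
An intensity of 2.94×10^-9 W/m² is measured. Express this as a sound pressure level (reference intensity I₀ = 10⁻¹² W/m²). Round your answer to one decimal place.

Dividing by I₀ shifts the exponent by 12: I/I₀ = 2.94×10^3.
L = 10·(0.4683 + 3) = 34.68 dB.

34.7 dB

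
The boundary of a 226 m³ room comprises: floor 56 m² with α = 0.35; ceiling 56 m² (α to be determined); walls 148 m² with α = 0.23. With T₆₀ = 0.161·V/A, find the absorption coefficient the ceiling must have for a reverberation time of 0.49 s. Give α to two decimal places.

0.37

Required total absorption A = 0.161·226/0.49 = 74.26 m².
Absorption from the other surfaces = 56·0.35 + 148·0.23 = 53.64 m², so the ceiling must supply 20.62 m² over 56 m².
α = 20.62/56 = 0.368.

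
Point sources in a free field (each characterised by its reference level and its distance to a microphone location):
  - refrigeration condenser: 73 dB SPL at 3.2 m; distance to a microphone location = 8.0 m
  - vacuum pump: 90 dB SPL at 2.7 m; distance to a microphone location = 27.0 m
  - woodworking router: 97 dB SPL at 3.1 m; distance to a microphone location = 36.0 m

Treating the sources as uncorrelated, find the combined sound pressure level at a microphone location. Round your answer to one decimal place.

77.0 dB SPL

Apply inverse-square spreading to bring every level to the receiver, then sum 10^(L/10).
refrigeration condenser: 73 − 20·log₁₀(8.0/3.2) = 73 − 7.96 = 65.04 dB SPL.
vacuum pump: 90 − 20·log₁₀(27.0/2.7) = 90 − 20.00 = 70.00 dB SPL.
woodworking router: 97 − 20·log₁₀(36.0/3.1) = 97 − 21.30 = 75.70 dB SPL.
Σ 10^(L/10) = 5.036e+07 → L_total = 10·log₁₀(5.036e+07) = 77.02 dB SPL.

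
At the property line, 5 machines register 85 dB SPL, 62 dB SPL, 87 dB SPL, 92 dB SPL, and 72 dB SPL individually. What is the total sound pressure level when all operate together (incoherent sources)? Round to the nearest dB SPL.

Incoherent sources combine by intensity addition: L_total = 10·log₁₀(Σ 10^(L_i/10)).
Σ 10^(L/10) = 10^(85/10) + 10^(62/10) + 10^(87/10) + 10^(92/10) + 10^(72/10) = 2.420e+09.
L_total = 10·log₁₀(2.420e+09) = 93.84 dB SPL.

94 dB SPL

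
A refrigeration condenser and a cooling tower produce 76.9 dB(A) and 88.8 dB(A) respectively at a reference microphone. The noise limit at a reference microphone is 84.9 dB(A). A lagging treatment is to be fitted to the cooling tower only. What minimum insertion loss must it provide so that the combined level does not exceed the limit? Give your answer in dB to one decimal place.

4.6 dB

Everything except the cooling tower sums to 10^(76.9/10) = 4.898e+07 in linear terms, 76.90 dB(A).
The limit corresponds to 10^(84.9/10) = 3.090e+08; subtracting the fixed part leaves 2.601e+08 for the cooling tower, i.e. 84.15 dB(A).
So the cooling tower must be reduced from 88.8 to 84.15 dB(A): IL = 4.65 dB.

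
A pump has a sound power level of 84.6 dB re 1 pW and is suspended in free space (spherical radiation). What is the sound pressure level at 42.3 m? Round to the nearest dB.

Free-field spherical radiation: L_p = L_w − 10·log₁₀(4π·r²), r = 42.3 m.
4π·r² = 2.248e+04 m², 10·log₁₀ of that is 43.519 dB.
L_p = 84.6 − 43.519 = 41.08 dB.

41 dB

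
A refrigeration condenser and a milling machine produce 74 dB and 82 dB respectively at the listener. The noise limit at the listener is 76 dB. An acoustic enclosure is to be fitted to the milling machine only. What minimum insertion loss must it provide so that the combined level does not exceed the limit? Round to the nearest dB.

Everything except the milling machine sums to 10^(74/10) = 2.512e+07 in linear terms, 74.00 dB.
To meet 76 dB overall, the treated milling machine may contribute at most 10^(76/10) − 2.512e+07 = 1.469e+07, i.e. 71.67 dB.
Required insertion loss = 82 − 71.67 = 10.33 dB.

10 dB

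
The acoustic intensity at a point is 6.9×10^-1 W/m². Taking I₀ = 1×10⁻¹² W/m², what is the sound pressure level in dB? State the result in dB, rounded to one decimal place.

118.4 dB

I/I₀ = 6.9×10^-1/10⁻¹² = 6.9×10^11, and L = 10·log₁₀(I/I₀).
L = 10·(0.8388 + 11) = 118.39 dB.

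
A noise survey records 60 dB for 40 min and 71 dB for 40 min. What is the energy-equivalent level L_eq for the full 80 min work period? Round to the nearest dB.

The energy average is taken in the linear domain: L_eq = 10·log₁₀[(Σ tᵢ·10^(Lᵢ/10))/T], T = 80 min.
Σ tᵢ·10^(Lᵢ/10) = 40·10^(60/10) + 40·10^(71/10) = 5.436e+08.
L_eq = 10·log₁₀(5.436e+08/80) = 68.32 dB.

68 dB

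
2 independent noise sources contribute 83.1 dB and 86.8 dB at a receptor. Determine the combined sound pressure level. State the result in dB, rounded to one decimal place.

88.3 dB

For uncorrelated sources the intensities add, so convert each level to linear form, sum, and take 10·log₁₀ of the total.
Σ 10^(L/10) = 10^(83.1/10) + 10^(86.8/10) = 6.828e+08.
L_total = 10·log₁₀(6.828e+08) = 88.34 dB.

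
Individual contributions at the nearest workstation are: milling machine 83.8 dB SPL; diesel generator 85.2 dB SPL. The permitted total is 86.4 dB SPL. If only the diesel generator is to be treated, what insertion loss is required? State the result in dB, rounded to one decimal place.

Everything except the diesel generator sums to 10^(83.8/10) = 2.399e+08 in linear terms, 83.80 dB SPL.
The limit corresponds to 10^(86.4/10) = 4.365e+08; subtracting the fixed part leaves 1.966e+08 for the diesel generator, i.e. 82.94 dB SPL.
So the diesel generator must be reduced from 85.2 to 82.94 dB SPL: IL = 2.26 dB.

2.3 dB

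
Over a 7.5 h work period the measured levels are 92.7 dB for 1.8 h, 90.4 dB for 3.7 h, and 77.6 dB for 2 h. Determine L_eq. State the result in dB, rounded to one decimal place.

The energy average is taken in the linear domain: L_eq = 10·log₁₀[(Σ tᵢ·10^(Lᵢ/10))/T], T = 7.5 h.
Σ tᵢ·10^(Lᵢ/10) = 1.8·10^(92.7/10) + 3.7·10^(90.4/10) + 2·10^(77.6/10) = 7.524e+09.
L_eq = 10·log₁₀(7.524e+09/7.5) = 90.01 dB.

90.0 dB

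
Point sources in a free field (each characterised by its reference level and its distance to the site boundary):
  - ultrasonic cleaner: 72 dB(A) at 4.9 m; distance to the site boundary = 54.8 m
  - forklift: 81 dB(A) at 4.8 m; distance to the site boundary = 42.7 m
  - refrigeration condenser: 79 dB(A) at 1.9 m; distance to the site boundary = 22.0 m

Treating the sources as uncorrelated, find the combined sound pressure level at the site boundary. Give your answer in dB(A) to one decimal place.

63.6 dB(A)

First find each source's level at the receiver (point-source: −20·log₁₀(r/r_ref)), then combine on an intensity basis.
ultrasonic cleaner: 72 − 20·log₁₀(54.8/4.9) = 72 − 20.97 = 51.03 dB(A).
forklift: 81 − 20·log₁₀(42.7/4.8) = 81 − 18.98 = 62.02 dB(A).
refrigeration condenser: 79 − 20·log₁₀(22.0/1.9) = 79 − 21.27 = 57.73 dB(A).
Σ 10^(L/10) = 2.310e+06 → L_total = 10·log₁₀(2.310e+06) = 63.64 dB(A).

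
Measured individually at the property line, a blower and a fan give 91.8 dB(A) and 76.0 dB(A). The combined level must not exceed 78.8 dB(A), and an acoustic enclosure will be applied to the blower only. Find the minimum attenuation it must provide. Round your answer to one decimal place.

16.2 dB

Everything except the blower sums to 10^(76.0/10) = 3.981e+07 in linear terms, 76.00 dB(A).
The limit corresponds to 10^(78.8/10) = 7.586e+07; subtracting the fixed part leaves 3.605e+07 for the blower, i.e. 75.57 dB(A).
Required insertion loss = 91.8 − 75.57 = 16.23 dB.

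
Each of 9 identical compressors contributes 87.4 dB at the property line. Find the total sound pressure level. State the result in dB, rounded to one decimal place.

N identical incoherent sources raise the level by 10·log₁₀ N.
L_total = 87.4 + 10·log₁₀(9) = 87.4 + 9.542 = 96.94 dB.

96.9 dB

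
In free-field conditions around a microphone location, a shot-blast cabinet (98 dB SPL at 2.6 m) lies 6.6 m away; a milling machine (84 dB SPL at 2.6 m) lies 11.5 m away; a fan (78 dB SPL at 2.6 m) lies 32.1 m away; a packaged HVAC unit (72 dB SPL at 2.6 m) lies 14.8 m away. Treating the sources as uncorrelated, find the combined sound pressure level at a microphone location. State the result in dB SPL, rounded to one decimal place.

Propagate each source to the receiver with L = L_ref − 20·log₁₀(r/r_ref), then add intensities.
shot-blast cabinet: 98 − 20·log₁₀(6.6/2.6) = 98 − 8.09 = 89.91 dB SPL.
milling machine: 84 − 20·log₁₀(11.5/2.6) = 84 − 12.91 = 71.09 dB SPL.
fan: 78 − 20·log₁₀(32.1/2.6) = 78 − 21.83 = 56.17 dB SPL.
packaged HVAC unit: 72 − 20·log₁₀(14.8/2.6) = 72 − 15.11 = 56.89 dB SPL.
Σ 10^(L/10) = 9.929e+08 → L_total = 10·log₁₀(9.929e+08) = 89.97 dB SPL.

90.0 dB SPL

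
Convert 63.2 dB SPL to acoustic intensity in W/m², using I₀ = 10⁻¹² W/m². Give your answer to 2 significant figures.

I/I₀ = 10^(63.2/10) = 2.089e+06, so I = 2.089e+06 × 10⁻¹² W/m².

2.1e-06 W/m²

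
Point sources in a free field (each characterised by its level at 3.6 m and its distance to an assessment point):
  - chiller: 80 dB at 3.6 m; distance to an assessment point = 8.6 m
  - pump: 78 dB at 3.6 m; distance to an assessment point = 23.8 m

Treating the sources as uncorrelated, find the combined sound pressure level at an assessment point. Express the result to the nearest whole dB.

73 dB

First find each source's level at the receiver (point-source: −20·log₁₀(r/r_ref)), then combine on an intensity basis.
chiller: 80 − 20·log₁₀(8.6/3.6) = 80 − 7.56 = 72.44 dB.
pump: 78 − 20·log₁₀(23.8/3.6) = 78 − 16.41 = 61.59 dB.
Σ 10^(L/10) = 1.897e+07 → L_total = 10·log₁₀(1.897e+07) = 72.78 dB.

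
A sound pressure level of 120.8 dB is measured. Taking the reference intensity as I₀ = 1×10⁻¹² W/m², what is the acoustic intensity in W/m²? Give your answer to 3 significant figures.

1.20 W/m²

L = 10·log₁₀(I/I₀) ⇒ I = I₀·10^(L/10) = 10⁻¹² × 10^12.08.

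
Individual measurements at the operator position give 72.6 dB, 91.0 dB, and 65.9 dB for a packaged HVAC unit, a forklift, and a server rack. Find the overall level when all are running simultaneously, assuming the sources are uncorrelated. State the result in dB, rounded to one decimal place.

91.1 dB

For uncorrelated sources the intensities add, so convert each level to linear form, sum, and take 10·log₁₀ of the total.
Σ 10^(L/10) = 10^(72.6/10) + 10^(91.0/10) + 10^(65.9/10) = 1.281e+09.
L_total = 10·log₁₀(1.281e+09) = 91.08 dB.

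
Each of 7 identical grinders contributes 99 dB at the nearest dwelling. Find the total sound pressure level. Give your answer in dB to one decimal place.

With 7 equal, uncorrelated contributions the intensity is 7× that of one unit, giving a rise of 10·log₁₀ 7.
L_total = 99 + 10·log₁₀(7) = 99 + 8.451 = 107.45 dB.

107.5 dB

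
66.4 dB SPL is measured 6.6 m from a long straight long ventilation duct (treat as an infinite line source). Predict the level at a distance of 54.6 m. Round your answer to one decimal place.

Cylindrical spreading from a line source gives a 10·log₁₀(r₂/r₁) drop.
L₂ = 66.4 − 10·log₁₀(54.6/6.6) = 66.4 − 9.176 = 57.22 dB SPL.

57.2 dB SPL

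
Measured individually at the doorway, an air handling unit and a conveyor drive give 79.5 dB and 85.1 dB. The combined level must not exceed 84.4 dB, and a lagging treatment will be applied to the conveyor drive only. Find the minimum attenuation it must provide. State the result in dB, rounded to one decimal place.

2.4 dB

Fixed contribution from the other source: Σ 10^(L/10) = 10^(79.5/10) = 8.913e+07 (79.50 dB).
The limit corresponds to 10^(84.4/10) = 2.754e+08; subtracting the fixed part leaves 1.863e+08 for the conveyor drive, i.e. 82.70 dB.
So the conveyor drive must be reduced from 85.1 to 82.70 dB: IL = 2.40 dB.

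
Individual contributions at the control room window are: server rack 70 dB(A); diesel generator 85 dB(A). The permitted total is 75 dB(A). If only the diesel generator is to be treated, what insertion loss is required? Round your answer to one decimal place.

11.7 dB

Everything except the diesel generator sums to 10^(70/10) = 1.000e+07 in linear terms, 70.00 dB(A).
To meet 75 dB(A) overall, the treated diesel generator may contribute at most 10^(75/10) − 1.000e+07 = 2.162e+07, i.e. 73.35 dB(A).
So the diesel generator must be reduced from 85 to 73.35 dB(A): IL = 11.65 dB.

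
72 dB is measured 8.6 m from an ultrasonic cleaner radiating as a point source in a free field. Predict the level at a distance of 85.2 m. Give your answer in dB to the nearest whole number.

52 dB

For a point source, L₂ = L₁ − 20·log₁₀(r₂/r₁).
L₂ = 72 − 20·log₁₀(85.2/8.6) = 72 − 19.919 = 52.08 dB.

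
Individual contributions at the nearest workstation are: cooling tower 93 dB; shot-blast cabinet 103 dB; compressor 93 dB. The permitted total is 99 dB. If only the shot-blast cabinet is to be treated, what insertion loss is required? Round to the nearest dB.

The untreated sources together contribute 10^(93/10) + 10^(93/10) = 3.991e+09, i.e. 96.01 dB.
The limit corresponds to 10^(99/10) = 7.943e+09; subtracting the fixed part leaves 3.953e+09 for the shot-blast cabinet, i.e. 95.97 dB.
So the shot-blast cabinet must be reduced from 103 to 95.97 dB: IL = 7.03 dB.

7 dB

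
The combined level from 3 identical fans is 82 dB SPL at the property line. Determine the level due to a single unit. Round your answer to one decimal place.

77.2 dB SPL

3 equal contributions raise the level by 10·log₁₀ 3 = 4.771 dB, so each unit alone gives 82 − 4.771.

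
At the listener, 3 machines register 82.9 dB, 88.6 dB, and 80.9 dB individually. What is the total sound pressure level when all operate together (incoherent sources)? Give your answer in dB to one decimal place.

For uncorrelated sources the intensities add, so convert each level to linear form, sum, and take 10·log₁₀ of the total.
Σ 10^(L/10) = 10^(82.9/10) + 10^(88.6/10) + 10^(80.9/10) = 1.042e+09.
L_total = 10·log₁₀(1.042e+09) = 90.18 dB.

90.2 dB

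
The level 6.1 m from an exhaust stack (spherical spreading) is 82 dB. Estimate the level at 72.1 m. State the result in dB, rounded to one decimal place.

60.5 dB

Spherical spreading from a point source gives a 20·log₁₀(r₂/r₁) drop.
L₂ = 82 − 20·log₁₀(72.1/6.1) = 82 − 21.452 = 60.55 dB.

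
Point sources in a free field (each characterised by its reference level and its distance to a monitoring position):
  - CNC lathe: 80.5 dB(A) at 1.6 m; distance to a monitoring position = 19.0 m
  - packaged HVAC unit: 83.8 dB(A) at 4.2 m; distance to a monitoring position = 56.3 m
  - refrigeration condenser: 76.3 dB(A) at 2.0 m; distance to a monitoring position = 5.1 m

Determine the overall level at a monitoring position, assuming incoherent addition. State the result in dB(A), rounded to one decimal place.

69.4 dB(A)

First find each source's level at the receiver (point-source: −20·log₁₀(r/r_ref)), then combine on an intensity basis.
CNC lathe: 80.5 − 20·log₁₀(19.0/1.6) = 80.5 − 21.49 = 59.01 dB(A).
packaged HVAC unit: 83.8 − 20·log₁₀(56.3/4.2) = 83.8 − 22.55 = 61.25 dB(A).
refrigeration condenser: 76.3 − 20·log₁₀(5.1/2.0) = 76.3 − 8.13 = 68.17 dB(A).
Σ 10^(L/10) = 8.691e+06 → L_total = 10·log₁₀(8.691e+06) = 69.39 dB(A).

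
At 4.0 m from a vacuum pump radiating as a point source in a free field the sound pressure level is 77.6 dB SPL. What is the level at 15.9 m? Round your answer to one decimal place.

65.6 dB SPL

Spherical spreading from a point source gives a 20·log₁₀(r₂/r₁) drop.
L₂ = 77.6 − 20·log₁₀(15.9/4.0) = 77.6 − 11.987 = 65.61 dB SPL.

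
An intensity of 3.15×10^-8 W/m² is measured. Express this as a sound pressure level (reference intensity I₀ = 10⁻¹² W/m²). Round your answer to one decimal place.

L = 10·log₁₀(I/I₀) = 10·log₁₀(3.15×10^-8/10⁻¹²) = 10·log₁₀(3.15×10^4).
L = 10·(0.4983 + 4) = 44.98 dB.

45.0 dB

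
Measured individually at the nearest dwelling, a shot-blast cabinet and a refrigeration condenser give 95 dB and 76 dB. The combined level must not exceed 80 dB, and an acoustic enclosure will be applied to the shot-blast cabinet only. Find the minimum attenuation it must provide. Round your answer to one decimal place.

17.2 dB

Everything except the shot-blast cabinet sums to 10^(76/10) = 3.981e+07 in linear terms, 76.00 dB.
The limit corresponds to 10^(80/10) = 1.000e+08; subtracting the fixed part leaves 6.019e+07 for the shot-blast cabinet, i.e. 77.80 dB.
So the shot-blast cabinet must be reduced from 95 to 77.80 dB: IL = 17.20 dB.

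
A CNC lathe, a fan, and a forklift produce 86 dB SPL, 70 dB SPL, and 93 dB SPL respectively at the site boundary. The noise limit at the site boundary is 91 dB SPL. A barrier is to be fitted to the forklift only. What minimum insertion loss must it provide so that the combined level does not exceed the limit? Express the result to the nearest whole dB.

4 dB

The untreated sources together contribute 10^(86/10) + 10^(70/10) = 4.081e+08, i.e. 86.11 dB SPL.
To meet 91 dB SPL overall, the treated forklift may contribute at most 10^(91/10) − 4.081e+08 = 8.508e+08, i.e. 89.30 dB SPL.
So the forklift must be reduced from 93 to 89.30 dB SPL: IL = 3.70 dB.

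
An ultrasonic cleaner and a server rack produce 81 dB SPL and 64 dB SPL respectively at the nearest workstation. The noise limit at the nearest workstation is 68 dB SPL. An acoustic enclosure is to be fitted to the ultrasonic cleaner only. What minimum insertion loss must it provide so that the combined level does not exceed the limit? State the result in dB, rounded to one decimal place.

Fixed contribution from the other source: Σ 10^(L/10) = 10^(64/10) = 2.512e+06 (64.00 dB SPL).
The limit corresponds to 10^(68/10) = 6.310e+06; subtracting the fixed part leaves 3.798e+06 for the ultrasonic cleaner, i.e. 65.80 dB SPL.
Required insertion loss = 81 − 65.80 = 15.20 dB.

15.2 dB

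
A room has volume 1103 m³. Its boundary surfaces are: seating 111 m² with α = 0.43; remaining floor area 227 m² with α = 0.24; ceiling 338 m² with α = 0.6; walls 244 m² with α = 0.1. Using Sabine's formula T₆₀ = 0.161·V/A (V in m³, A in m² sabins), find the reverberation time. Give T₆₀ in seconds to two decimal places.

Summing Sᵢαᵢ: 111·0.43 + 227·0.24 + 338·0.6 + 244·0.1 = 329.41 m².
T₆₀ = 0.161 × 1103 / 329.41 = 0.539 s.

0.54 s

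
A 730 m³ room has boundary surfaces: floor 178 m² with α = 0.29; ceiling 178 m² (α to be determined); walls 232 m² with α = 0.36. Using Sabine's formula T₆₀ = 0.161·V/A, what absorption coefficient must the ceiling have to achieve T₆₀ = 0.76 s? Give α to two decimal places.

A = 0.161·V/T₆₀ = 0.161·730/0.76 = 154.64 m² sabins.
Absorption from the other surfaces = 178·0.29 + 232·0.36 = 135.14 m², so the ceiling must supply 19.50 m² over 178 m².
α = 19.50/178 = 0.110.

0.11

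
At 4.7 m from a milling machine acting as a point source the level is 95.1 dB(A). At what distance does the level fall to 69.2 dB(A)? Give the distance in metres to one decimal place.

92.7 m

For a point source L₁ − L₂ = 20·log₁₀(r₂/r₁), so r₂ = r₁·10^((L₁−L₂)/20).
r₂ = 4.7·10^((95.1−69.2)/20) = 4.7·10^(25.9/20) = 92.70 m.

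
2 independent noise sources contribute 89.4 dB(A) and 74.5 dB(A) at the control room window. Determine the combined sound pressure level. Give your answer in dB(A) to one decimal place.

For uncorrelated sources the intensities add, so convert each level to linear form, sum, and take 10·log₁₀ of the total.
Σ 10^(L/10) = 10^(89.4/10) + 10^(74.5/10) = 8.991e+08.
L_total = 10·log₁₀(8.991e+08) = 89.54 dB(A).

89.5 dB(A)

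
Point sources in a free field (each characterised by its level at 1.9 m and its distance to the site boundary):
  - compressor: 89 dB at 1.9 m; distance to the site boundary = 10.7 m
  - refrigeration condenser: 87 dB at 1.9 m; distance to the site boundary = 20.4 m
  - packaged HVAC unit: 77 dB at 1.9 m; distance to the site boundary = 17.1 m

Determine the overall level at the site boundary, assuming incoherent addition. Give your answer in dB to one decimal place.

Apply inverse-square spreading to bring every level to the receiver, then sum 10^(L/10).
compressor: 89 − 20·log₁₀(10.7/1.9) = 89 − 15.01 = 73.99 dB.
refrigeration condenser: 87 − 20·log₁₀(20.4/1.9) = 87 − 20.62 = 66.38 dB.
packaged HVAC unit: 77 − 20·log₁₀(17.1/1.9) = 77 − 19.08 = 57.92 dB.
Σ 10^(L/10) = 3.001e+07 → L_total = 10·log₁₀(3.001e+07) = 74.77 dB.

74.8 dB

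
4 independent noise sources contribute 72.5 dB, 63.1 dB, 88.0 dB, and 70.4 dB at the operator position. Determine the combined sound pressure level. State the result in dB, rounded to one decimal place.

88.2 dB

For uncorrelated sources the intensities add, so convert each level to linear form, sum, and take 10·log₁₀ of the total.
Σ 10^(L/10) = 10^(72.5/10) + 10^(63.1/10) + 10^(88.0/10) + 10^(70.4/10) = 6.617e+08.
L_total = 10·log₁₀(6.617e+08) = 88.21 dB.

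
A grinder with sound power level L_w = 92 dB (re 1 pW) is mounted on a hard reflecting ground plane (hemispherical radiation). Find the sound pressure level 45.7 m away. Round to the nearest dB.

Free-field hemispherical radiation: L_p = L_w − 10·log₁₀(2π·r²), r = 45.7 m.
2π·r² = 1.312e+04 m², 10·log₁₀ of that is 41.180 dB.
L_p = 92 − 41.180 = 50.82 dB.

51 dB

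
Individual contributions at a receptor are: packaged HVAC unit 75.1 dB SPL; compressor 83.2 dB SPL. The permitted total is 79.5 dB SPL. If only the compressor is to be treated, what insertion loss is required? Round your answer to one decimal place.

5.7 dB

The untreated sources together contribute 10^(75.1/10) = 3.236e+07, i.e. 75.10 dB SPL.
The limit corresponds to 10^(79.5/10) = 8.913e+07; subtracting the fixed part leaves 5.677e+07 for the compressor, i.e. 77.54 dB SPL.
So the compressor must be reduced from 83.2 to 77.54 dB SPL: IL = 5.66 dB.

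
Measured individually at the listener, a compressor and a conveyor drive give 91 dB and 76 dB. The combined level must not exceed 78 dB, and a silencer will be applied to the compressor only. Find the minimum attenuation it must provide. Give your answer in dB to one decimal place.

17.3 dB

The untreated sources together contribute 10^(76/10) = 3.981e+07, i.e. 76.00 dB.
The limit corresponds to 10^(78/10) = 6.310e+07; subtracting the fixed part leaves 2.329e+07 for the compressor, i.e. 73.67 dB.
So the compressor must be reduced from 91 to 73.67 dB: IL = 17.33 dB.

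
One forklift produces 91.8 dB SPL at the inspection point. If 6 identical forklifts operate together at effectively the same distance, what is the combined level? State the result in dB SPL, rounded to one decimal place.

99.6 dB SPL

L_total = L₁ + 10·log₁₀ N for N identical incoherent sources.
L_total = 91.8 + 10·log₁₀(6) = 91.8 + 7.782 = 99.58 dB SPL.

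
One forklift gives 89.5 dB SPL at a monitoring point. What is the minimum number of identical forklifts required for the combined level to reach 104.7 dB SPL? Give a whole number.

34

N identical sources give L₁ + 10·log₁₀ N, so require 10·log₁₀ N ≥ 104.7 − 89.5 = 15.2 dB.
N ≥ 10^(15.2/10) = 33.113, so N = 34.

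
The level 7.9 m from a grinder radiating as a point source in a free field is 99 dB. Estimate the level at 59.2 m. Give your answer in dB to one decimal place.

81.5 dB

For a point source, L₂ = L₁ − 20·log₁₀(r₂/r₁).
L₂ = 99 − 20·log₁₀(59.2/7.9) = 99 − 17.494 = 81.51 dB.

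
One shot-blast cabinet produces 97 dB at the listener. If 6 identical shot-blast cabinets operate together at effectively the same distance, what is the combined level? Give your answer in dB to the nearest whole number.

With 6 equal, uncorrelated contributions the intensity is 6× that of one unit, giving a rise of 10·log₁₀ 6.
L_total = 97 + 10·log₁₀(6) = 97 + 7.782 = 104.78 dB.

105 dB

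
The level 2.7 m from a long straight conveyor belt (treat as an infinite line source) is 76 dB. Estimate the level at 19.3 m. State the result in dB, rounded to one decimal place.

67.5 dB

For a line source, L₂ = L₁ − 10·log₁₀(r₂/r₁).
L₂ = 76 − 10·log₁₀(19.3/2.7) = 76 − 8.542 = 67.46 dB.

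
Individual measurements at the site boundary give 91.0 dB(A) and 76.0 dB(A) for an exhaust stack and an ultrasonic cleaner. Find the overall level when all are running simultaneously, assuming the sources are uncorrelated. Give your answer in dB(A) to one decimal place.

For uncorrelated sources the intensities add, so convert each level to linear form, sum, and take 10·log₁₀ of the total.
Σ 10^(L/10) = 10^(91.0/10) + 10^(76.0/10) = 1.299e+09.
L_total = 10·log₁₀(1.299e+09) = 91.14 dB(A).

91.1 dB(A)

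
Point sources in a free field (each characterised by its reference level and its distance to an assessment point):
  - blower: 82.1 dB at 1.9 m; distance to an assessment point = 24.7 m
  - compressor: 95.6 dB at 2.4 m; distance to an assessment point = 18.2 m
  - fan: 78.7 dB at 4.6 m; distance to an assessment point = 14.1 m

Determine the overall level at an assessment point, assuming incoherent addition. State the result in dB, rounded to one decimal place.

78.6 dB

Apply inverse-square spreading to bring every level to the receiver, then sum 10^(L/10).
blower: 82.1 − 20·log₁₀(24.7/1.9) = 82.1 − 22.28 = 59.82 dB.
compressor: 95.6 − 20·log₁₀(18.2/2.4) = 95.6 − 17.60 = 78.00 dB.
fan: 78.7 − 20·log₁₀(14.1/4.6) = 78.7 − 9.73 = 68.97 dB.
Σ 10^(L/10) = 7.199e+07 → L_total = 10·log₁₀(7.199e+07) = 78.57 dB.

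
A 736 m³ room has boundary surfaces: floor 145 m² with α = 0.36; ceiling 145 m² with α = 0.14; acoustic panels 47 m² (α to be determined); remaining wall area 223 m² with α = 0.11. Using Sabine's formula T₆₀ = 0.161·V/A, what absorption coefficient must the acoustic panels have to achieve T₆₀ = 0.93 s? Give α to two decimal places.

0.65

From T₆₀ = 0.161·V/A, the target T₆₀ = 0.93 s needs A = 0.161·736/0.93 = 127.42 m².
Absorption from the other surfaces = 145·0.36 + 145·0.14 + 223·0.11 = 97.03 m², so the acoustic panels must supply 30.39 m² over 47 m².
α = 30.39/47 = 0.646.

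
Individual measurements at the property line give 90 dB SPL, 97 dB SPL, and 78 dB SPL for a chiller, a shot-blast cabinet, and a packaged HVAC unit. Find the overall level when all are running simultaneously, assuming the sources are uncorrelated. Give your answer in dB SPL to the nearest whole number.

98 dB SPL

Incoherent sources combine by intensity addition: L_total = 10·log₁₀(Σ 10^(L_i/10)).
Σ 10^(L/10) = 10^(90/10) + 10^(97/10) + 10^(78/10) = 6.075e+09.
L_total = 10·log₁₀(6.075e+09) = 97.84 dB SPL.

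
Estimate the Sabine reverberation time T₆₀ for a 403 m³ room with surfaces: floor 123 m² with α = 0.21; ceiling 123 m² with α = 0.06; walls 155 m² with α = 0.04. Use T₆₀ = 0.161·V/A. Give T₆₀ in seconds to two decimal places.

1.65 s

A = Σ Sᵢαᵢ = 123·0.21 + 123·0.06 + 155·0.04 = 39.41 m².
T₆₀ = 0.161·V/A = 0.161·403/39.41 = 1.646 s.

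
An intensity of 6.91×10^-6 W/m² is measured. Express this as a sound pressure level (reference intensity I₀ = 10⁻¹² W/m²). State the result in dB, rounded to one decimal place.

68.4 dB

Dividing by I₀ shifts the exponent by 12: I/I₀ = 6.91×10^6.
L = 10·(0.8395 + 6) = 68.39 dB.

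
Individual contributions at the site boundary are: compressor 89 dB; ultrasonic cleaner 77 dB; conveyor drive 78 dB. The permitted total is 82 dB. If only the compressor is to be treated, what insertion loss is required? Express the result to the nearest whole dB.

Fixed contribution from the other sources: Σ 10^(L/10) = 10^(77/10) + 10^(78/10) = 1.132e+08 (80.54 dB).
The limit corresponds to 10^(82/10) = 1.585e+08; subtracting the fixed part leaves 4.527e+07 for the compressor, i.e. 76.56 dB.
Required insertion loss = 89 − 76.56 = 12.44 dB.

12 dB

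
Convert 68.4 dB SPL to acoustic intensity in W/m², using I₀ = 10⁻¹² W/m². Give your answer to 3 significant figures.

I = I₀·10^(L/10) = 10⁻¹² × 10^(68.4/10) = 10^(-5.160).

6.92e-06 W/m²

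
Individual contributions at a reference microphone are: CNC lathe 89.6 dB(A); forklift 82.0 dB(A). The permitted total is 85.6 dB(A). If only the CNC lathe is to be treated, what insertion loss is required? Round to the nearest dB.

6 dB

Everything except the CNC lathe sums to 10^(82.0/10) = 1.585e+08 in linear terms, 82.00 dB(A).
To meet 85.6 dB(A) overall, the treated CNC lathe may contribute at most 10^(85.6/10) − 1.585e+08 = 2.046e+08, i.e. 83.11 dB(A).
Required insertion loss = 89.6 − 83.11 = 6.49 dB.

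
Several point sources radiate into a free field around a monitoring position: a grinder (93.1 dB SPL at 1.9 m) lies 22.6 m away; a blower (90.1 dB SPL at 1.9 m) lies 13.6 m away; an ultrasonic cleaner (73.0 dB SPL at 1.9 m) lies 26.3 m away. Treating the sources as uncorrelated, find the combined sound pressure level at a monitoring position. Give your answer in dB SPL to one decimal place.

First find each source's level at the receiver (point-source: −20·log₁₀(r/r_ref)), then combine on an intensity basis.
grinder: 93.1 − 20·log₁₀(22.6/1.9) = 93.1 − 21.51 = 71.59 dB SPL.
blower: 90.1 − 20·log₁₀(13.6/1.9) = 90.1 − 17.10 = 73.00 dB SPL.
ultrasonic cleaner: 73.0 − 20·log₁₀(26.3/1.9) = 73.0 − 22.82 = 50.18 dB SPL.
Σ 10^(L/10) = 3.451e+07 → L_total = 10·log₁₀(3.451e+07) = 75.38 dB SPL.

75.4 dB SPL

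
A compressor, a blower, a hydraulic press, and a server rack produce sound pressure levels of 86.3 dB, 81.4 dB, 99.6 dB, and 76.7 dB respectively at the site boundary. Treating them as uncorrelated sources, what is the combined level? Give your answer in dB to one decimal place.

99.9 dB

Incoherent sources combine by intensity addition: L_total = 10·log₁₀(Σ 10^(L_i/10)).
Σ 10^(L/10) = 10^(86.3/10) + 10^(81.4/10) + 10^(99.6/10) + 10^(76.7/10) = 9.731e+09.
L_total = 10·log₁₀(9.731e+09) = 99.88 dB.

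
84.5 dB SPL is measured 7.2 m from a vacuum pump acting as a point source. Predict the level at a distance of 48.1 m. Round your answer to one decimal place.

Point-source attenuation: ΔL = 20·log₁₀(r₂/r₁) = 20·log₁₀(48.1/7.2) = 16.496 dB.
L₂ = 84.5 − 20·log₁₀(48.1/7.2) = 84.5 − 16.496 = 68.00 dB SPL.

68.0 dB SPL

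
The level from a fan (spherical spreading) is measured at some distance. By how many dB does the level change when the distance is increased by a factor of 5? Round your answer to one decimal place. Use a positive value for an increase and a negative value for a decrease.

A point source loses 6 dB per doubling of distance; generally ΔL = −20·log₁₀(r₂/r₁).
ΔL = −20·log₁₀(5) = -13.98 dB.

-14.0 dB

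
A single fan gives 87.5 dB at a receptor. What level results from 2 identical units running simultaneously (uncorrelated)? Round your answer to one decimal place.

L_total = L₁ + 10·log₁₀ N for N identical incoherent sources.
L_total = 87.5 + 10·log₁₀(2) = 87.5 + 3.010 = 90.51 dB.

90.5 dB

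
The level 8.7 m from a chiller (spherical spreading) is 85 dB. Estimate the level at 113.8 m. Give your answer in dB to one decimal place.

62.7 dB

Spherical spreading from a point source gives a 20·log₁₀(r₂/r₁) drop.
L₂ = 85 − 20·log₁₀(113.8/8.7) = 85 − 22.332 = 62.67 dB.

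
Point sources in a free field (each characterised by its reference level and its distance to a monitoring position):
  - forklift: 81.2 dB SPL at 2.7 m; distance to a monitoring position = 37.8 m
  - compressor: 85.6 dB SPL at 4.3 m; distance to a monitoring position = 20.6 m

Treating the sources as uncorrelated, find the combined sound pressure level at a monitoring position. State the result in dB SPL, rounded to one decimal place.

72.2 dB SPL

Apply inverse-square spreading to bring every level to the receiver, then sum 10^(L/10).
forklift: 81.2 − 20·log₁₀(37.8/2.7) = 81.2 − 22.92 = 58.28 dB SPL.
compressor: 85.6 − 20·log₁₀(20.6/4.3) = 85.6 − 13.61 = 71.99 dB SPL.
Σ 10^(L/10) = 1.649e+07 → L_total = 10·log₁₀(1.649e+07) = 72.17 dB SPL.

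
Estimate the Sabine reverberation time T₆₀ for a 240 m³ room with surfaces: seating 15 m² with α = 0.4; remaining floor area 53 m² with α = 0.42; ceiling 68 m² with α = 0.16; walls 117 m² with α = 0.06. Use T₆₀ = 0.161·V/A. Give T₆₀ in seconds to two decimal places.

Summing Sᵢαᵢ: 15·0.4 + 53·0.42 + 68·0.16 + 117·0.06 = 46.16 m².
T₆₀ = 0.161·V/A = 0.161·240/46.16 = 0.837 s.

0.84 s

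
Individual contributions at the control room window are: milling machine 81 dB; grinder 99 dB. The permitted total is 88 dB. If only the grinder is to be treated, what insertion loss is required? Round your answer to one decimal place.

12.0 dB

Fixed contribution from the other source: Σ 10^(L/10) = 10^(81/10) = 1.259e+08 (81.00 dB).
To meet 88 dB overall, the treated grinder may contribute at most 10^(88/10) − 1.259e+08 = 5.051e+08, i.e. 87.03 dB.
Required insertion loss = 99 − 87.03 = 11.97 dB.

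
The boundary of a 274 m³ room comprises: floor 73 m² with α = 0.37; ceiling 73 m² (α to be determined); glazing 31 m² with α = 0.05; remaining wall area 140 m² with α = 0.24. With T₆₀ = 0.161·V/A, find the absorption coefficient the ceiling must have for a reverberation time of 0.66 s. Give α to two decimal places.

Required total absorption A = 0.161·274/0.66 = 66.84 m².
Absorption from the other surfaces = 73·0.37 + 31·0.05 + 140·0.24 = 62.16 m², so the ceiling must supply 4.68 m² over 73 m².
α = 4.68/73 = 0.064.

0.06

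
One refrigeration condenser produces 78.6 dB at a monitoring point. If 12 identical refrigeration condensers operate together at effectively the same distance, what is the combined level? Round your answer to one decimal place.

N identical incoherent sources raise the level by 10·log₁₀ N.
L_total = 78.6 + 10·log₁₀(12) = 78.6 + 10.792 = 89.39 dB.

89.4 dB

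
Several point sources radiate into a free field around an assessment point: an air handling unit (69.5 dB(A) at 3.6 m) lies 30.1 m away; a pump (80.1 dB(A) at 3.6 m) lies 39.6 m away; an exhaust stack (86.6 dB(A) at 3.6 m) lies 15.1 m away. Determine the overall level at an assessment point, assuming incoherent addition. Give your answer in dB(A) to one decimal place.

Apply inverse-square spreading to bring every level to the receiver, then sum 10^(L/10).
air handling unit: 69.5 − 20·log₁₀(30.1/3.6) = 69.5 − 18.45 = 51.05 dB(A).
pump: 80.1 − 20·log₁₀(39.6/3.6) = 80.1 − 20.83 = 59.27 dB(A).
exhaust stack: 86.6 − 20·log₁₀(15.1/3.6) = 86.6 − 12.45 = 74.15 dB(A).
Σ 10^(L/10) = 2.695e+07 → L_total = 10·log₁₀(2.695e+07) = 74.31 dB(A).

74.3 dB(A)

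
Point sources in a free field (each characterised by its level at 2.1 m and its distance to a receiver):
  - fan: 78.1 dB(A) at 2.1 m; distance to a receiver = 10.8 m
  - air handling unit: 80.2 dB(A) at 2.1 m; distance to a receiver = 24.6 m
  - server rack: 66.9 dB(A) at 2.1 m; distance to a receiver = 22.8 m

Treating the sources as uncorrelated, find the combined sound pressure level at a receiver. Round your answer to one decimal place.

Apply inverse-square spreading to bring every level to the receiver, then sum 10^(L/10).
fan: 78.1 − 20·log₁₀(10.8/2.1) = 78.1 − 14.22 = 63.88 dB(A).
air handling unit: 80.2 − 20·log₁₀(24.6/2.1) = 80.2 − 21.37 = 58.83 dB(A).
server rack: 66.9 − 20·log₁₀(22.8/2.1) = 66.9 − 20.71 = 46.19 dB(A).
Σ 10^(L/10) = 3.246e+06 → L_total = 10·log₁₀(3.246e+06) = 65.11 dB(A).

65.1 dB(A)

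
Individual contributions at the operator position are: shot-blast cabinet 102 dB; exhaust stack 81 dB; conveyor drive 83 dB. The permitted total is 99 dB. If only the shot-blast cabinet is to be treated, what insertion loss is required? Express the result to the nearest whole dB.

The untreated sources together contribute 10^(81/10) + 10^(83/10) = 3.254e+08, i.e. 85.12 dB.
To meet 99 dB overall, the treated shot-blast cabinet may contribute at most 10^(99/10) − 3.254e+08 = 7.618e+09, i.e. 98.82 dB.
Required insertion loss = 102 − 98.82 = 3.18 dB.

3 dB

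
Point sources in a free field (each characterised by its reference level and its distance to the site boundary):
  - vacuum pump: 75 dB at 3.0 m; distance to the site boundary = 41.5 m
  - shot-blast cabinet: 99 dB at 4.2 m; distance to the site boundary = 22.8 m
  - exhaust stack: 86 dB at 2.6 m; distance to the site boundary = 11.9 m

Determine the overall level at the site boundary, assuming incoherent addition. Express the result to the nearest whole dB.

85 dB

Propagate each source to the receiver with L = L_ref − 20·log₁₀(r/r_ref), then add intensities.
vacuum pump: 75 − 20·log₁₀(41.5/3.0) = 75 − 22.82 = 52.18 dB.
shot-blast cabinet: 99 − 20·log₁₀(22.8/4.2) = 99 − 14.69 = 84.31 dB.
exhaust stack: 86 − 20·log₁₀(11.9/2.6) = 86 − 13.21 = 72.79 dB.
Σ 10^(L/10) = 2.887e+08 → L_total = 10·log₁₀(2.887e+08) = 84.60 dB.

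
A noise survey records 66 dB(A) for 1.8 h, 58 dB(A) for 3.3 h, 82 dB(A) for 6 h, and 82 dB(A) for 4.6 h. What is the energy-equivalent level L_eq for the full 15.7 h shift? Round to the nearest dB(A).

Weight each interval's intensity by its duration and average over T = 15.7 h:
Σ tᵢ·10^(Lᵢ/10) = 1.8·10^(66/10) + 3.3·10^(58/10) + 6·10^(82/10) + 4.6·10^(82/10) = 1.689e+09.
L_eq = 10·log₁₀(1.689e+09/15.7) = 80.32 dB(A).

80 dB(A)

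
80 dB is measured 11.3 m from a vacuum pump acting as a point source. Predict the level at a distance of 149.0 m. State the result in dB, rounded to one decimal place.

57.6 dB

Spherical spreading from a point source gives a 20·log₁₀(r₂/r₁) drop.
L₂ = 80 − 20·log₁₀(149.0/11.3) = 80 − 22.402 = 57.60 dB.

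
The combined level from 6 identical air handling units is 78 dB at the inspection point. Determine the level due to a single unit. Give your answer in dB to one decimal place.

70.2 dB

Dividing the total intensity by 6 lowers the level by 10·log₁₀ 6 = 7.782 dB: L₁ = 78 − 7.782.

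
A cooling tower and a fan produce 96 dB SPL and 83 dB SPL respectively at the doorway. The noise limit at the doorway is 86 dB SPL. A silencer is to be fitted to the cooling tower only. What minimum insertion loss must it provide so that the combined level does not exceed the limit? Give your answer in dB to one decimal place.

13.0 dB

The untreated sources together contribute 10^(83/10) = 1.995e+08, i.e. 83.00 dB SPL.
The limit corresponds to 10^(86/10) = 3.981e+08; subtracting the fixed part leaves 1.986e+08 for the cooling tower, i.e. 82.98 dB SPL.
So the cooling tower must be reduced from 96 to 82.98 dB SPL: IL = 13.02 dB.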